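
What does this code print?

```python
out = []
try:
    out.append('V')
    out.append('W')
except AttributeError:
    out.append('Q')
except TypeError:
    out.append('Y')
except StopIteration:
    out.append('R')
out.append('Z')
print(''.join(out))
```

Execution trace: 'V' (try body) → 'W' (try body, no exception) → 'Z' (after the try/except). Output: VWZ

Answer: VWZ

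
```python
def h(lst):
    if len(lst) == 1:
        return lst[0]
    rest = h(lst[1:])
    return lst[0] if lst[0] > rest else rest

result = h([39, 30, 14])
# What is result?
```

Recursive max over [39, 30, 14] = 39

Answer: 39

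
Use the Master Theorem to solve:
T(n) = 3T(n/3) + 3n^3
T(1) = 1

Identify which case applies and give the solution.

a=3, b=3, f(n)=3n^3. log_3(3) = 1. Since c=3 > 1 and the regularity condition holds (3(n/3)^3 = (3/3^3)n^3 with 3/3^3 < 1), Case 3 applies: T(n) = Θ(f(n)) = O(n^3).

Answer: O(n^3) - Case 3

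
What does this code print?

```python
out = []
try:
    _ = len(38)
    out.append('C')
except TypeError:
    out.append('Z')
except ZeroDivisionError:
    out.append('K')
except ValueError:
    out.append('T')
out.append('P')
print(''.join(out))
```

Execution trace: 'Z' (except TypeError) → 'P' (after the try/except). Output: ZP

Answer: ZP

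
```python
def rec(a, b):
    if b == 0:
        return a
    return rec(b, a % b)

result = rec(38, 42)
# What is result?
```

rec(38, 42) -> rec(42, 38) -> rec(38, 4) -> rec(4, 2) -> rec(2, 0) -> 2

Answer: 2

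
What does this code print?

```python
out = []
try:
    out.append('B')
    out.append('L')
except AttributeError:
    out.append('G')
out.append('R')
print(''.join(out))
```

Execution trace: 'B' (try body) → 'L' (try body, no exception) → 'R' (after the try/except). Output: BLR

Answer: BLR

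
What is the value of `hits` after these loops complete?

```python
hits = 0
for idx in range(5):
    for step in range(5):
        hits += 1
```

5 * 5 = 25
`hits` takes the values: 0 → 1 → 2 → 3 → 4 → 5 → 6 → 7 → 8 → 9 → 10 → 11 → 12 → 13 → 14 → 15 → 16 → 17 → 18 → 19 → 20 → 21 → 22 → 23 → 24 → 25

Answer: 25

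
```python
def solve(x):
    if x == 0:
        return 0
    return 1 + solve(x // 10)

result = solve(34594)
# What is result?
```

Count of digits of 34594: 5

Answer: 5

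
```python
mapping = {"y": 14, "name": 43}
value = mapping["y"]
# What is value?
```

Trace:
`mapping = {"y": 14, "name": 43}` → mapping = {'y': 14, 'name': 43}
`value = mapping["y"]` → value = 14
So value = 14

Answer: 14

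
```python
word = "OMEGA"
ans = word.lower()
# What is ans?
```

Trace:
`word = "OMEGA"` → word = 'OMEGA'
`ans = word.lower()` → ans = 'omega'
So ans = 'omega'

Answer: 'omega'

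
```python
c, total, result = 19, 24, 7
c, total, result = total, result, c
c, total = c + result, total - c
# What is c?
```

Trace:
`c, total, result = 19, 24, 7` → c = 19; total = 24; result = 7
`c, total, result = total, result, c` → c = 24; total = 7; result = 19
`c, total = c + result, total - c` → c = 43; total = -17
So c = 43

Answer: 43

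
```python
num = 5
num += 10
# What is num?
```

Trace:
`num = 5` → num = 5
`num += 10` → num = 15
So num = 15

Answer: 15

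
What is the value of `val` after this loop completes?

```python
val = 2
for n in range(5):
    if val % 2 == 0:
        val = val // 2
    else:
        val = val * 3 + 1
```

Collatz-style transformation from 2
`val` takes the values: 2 → 1 → 4 → 2 → 1 → 4

Answer: 4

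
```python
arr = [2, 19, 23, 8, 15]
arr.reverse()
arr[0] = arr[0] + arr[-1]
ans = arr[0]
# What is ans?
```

Trace:
`arr = [2, 19, 23, 8, 15]` → arr = [2, 19, 23, 8, 15]
`arr.reverse()` → arr = [15, 8, 23, 19, 2]
`arr[0] = arr[0] + arr[-1]` → arr = [17, 8, 23, 19, 2]
`ans = arr[0]` → ans = 17
So ans = 17

Answer: 17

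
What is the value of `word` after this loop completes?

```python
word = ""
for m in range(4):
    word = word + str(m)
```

Concatenate digits 0 to 3
`word` takes the values: "" → "0" → "01" → "012" → "0123"

Answer: "0123"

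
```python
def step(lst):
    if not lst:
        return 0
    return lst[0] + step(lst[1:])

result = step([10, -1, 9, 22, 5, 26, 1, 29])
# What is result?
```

10 + (-1) + 9 + 22 + 5 + 26 + 1 + 29 + 0 = 101

Answer: 101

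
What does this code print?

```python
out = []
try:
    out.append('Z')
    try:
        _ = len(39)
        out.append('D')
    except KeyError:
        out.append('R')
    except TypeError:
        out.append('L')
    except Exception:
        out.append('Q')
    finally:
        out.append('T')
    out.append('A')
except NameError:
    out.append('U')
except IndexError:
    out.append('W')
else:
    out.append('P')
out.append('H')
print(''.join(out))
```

Execution trace: 'Z' (try body) → 'L' (inner except TypeError) → 'T' (inner finally) → 'A' (try body, no exception) → 'P' (else) → 'H' (after the try/except). Output: ZLTAPH

Answer: ZLTAPH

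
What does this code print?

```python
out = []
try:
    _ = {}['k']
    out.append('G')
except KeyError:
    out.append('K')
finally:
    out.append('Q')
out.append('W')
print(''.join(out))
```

Execution trace: 'K' (except KeyError) → 'Q' (finally) → 'W' (after the try/except). Output: KQW

Answer: KQW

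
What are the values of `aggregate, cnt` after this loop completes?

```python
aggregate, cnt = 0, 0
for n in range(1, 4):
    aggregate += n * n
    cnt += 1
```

Sum of squares and count
`aggregate, cnt` takes the values: (0, 0) → (1, 0) → (1, 1) → (5, 1) → (5, 2) → (14, 2) → (14, 3)

Answer: 14, 3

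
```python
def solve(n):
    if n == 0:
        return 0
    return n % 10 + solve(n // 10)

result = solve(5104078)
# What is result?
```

Sum of digits of 5104078: 8 + 7 + 0 + 4 + 0 + 1 + 5 = 25

Answer: 25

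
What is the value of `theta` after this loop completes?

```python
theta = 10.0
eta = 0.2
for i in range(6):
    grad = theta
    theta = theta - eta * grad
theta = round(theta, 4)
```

Gradient descent: w = 10.0 * (1 - 0.2)^6
`theta` takes the values: 10.0 → 8.0 → 6.4 → 5.12 → 4.096 → 3.2768 → 2.62144 → 2.6214

Answer: 2.6214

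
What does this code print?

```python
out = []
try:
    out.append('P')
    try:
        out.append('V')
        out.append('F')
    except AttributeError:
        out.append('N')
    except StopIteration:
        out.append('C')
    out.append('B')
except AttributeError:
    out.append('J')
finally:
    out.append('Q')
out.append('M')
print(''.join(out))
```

Execution trace: 'P' (try body) → 'V' (inner try body) → 'F' (inner try body, no exception) → 'B' (try body, no exception) → 'Q' (finally) → 'M' (after the try/except). Output: PVFBQM

Answer: PVFBQM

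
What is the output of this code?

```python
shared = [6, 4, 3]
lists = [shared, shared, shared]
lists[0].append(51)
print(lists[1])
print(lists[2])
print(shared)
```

Key concept: list of same reference.
Step by step:
`shared = [6, 4, 3]` → shared = [6, 4, 3]
`lists = [shared, shared, shared]` → lists = [[6, 4, 3], [6, 4, 3], [6, 4, 3]]
`lists[0].append(51)` → shared = [6, 4, 3, 51]; lists = [[6, 4, 3, 51], [6, 4, 3, 51], [6, 4, 3, 51]]
`print(lists[1])` → prints [6, 4, 3, 51]
`print(lists[2])` → prints [6, 4, 3, 51]
`print(shared)` → prints [6, 4, 3, 51]

Answer:
[6, 4, 3, 51]
[6, 4, 3, 51]
[6, 4, 3, 51]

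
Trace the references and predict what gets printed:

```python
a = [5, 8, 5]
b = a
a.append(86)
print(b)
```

Key concept: basic list aliasing.
Step by step:
`a = [5, 8, 5]` → a = [5, 8, 5]
`b = a` → b = [5, 8, 5] (same object as a)
`a.append(86)` → a = [5, 8, 5, 86] (same object as b); b = [5, 8, 5, 86] (same object as a)
`print(b)` → prints [5, 8, 5, 86]

Answer: [5, 8, 5, 86]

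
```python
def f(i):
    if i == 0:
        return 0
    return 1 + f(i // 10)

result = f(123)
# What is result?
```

Count of digits of 123: 3

Answer: 3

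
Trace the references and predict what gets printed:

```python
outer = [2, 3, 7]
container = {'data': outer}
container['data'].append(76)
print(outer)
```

Key concept: dict holds reference to list.
Step by step:
`outer = [2, 3, 7]` → outer = [2, 3, 7]
`container = {'data': outer}` → container = {'data': [2, 3, 7]}
`container['data'].append(76)` → outer = [2, 3, 7, 76]; container = {'data': [2, 3, 7, 76]}
`print(outer)` → prints [2, 3, 7, 76]

Answer: [2, 3, 7, 76]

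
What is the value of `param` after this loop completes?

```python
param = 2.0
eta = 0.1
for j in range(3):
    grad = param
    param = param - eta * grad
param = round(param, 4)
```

Gradient descent: w = 2.0 * (1 - 0.1)^3
`param` takes the values: 2.0 → 1.8 → 1.62 → 1.458

Answer: 1.458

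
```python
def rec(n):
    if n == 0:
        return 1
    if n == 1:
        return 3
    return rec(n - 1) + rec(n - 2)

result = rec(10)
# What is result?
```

Build up from base cases: rec(0)=1, rec(1)=3, rec(2)=4, rec(3)=7, rec(4)=11, rec(5)=18, rec(6)=29, ..., rec(10)=199

Answer: 199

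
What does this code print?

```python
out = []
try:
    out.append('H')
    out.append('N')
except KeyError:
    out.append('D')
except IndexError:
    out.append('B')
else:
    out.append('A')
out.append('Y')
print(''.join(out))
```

Execution trace: 'H' (try body) → 'N' (try body, no exception) → 'A' (else) → 'Y' (after the try/except). Output: HNAY

Answer: HNAY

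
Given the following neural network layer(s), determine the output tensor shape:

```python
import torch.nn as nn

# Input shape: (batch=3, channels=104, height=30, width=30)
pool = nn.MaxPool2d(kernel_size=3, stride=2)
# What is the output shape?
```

Input: (3, 104, 30, 30) -> Output: (3, 104, 14, 14)

Answer: (3, 104, 14, 14)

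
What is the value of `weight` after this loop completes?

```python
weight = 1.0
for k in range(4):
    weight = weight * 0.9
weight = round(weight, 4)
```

Exponential decay: 1.0 * 0.9^4
`weight` takes the values: 1.0 → 0.9 → 0.81 → 0.729 → 0.6561

Answer: 0.6561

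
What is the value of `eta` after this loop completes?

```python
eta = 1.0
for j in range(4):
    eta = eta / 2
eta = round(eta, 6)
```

Halving LR 4 times: 1 / 2^4
`eta` takes the values: 1.0 → 0.5 → 0.25 → 0.125 → 0.0625

Answer: 0.0625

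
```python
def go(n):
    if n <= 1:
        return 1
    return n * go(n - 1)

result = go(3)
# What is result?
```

go(3) = 3 * 2 * 1 = 6

Answer: 6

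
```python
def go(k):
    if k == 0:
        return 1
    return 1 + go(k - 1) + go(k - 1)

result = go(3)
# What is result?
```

go(k) = 1 + 2·go(k-1), go(0)=1. Closed form: (1+1)·2^3 - 1 = 15.

Answer: 15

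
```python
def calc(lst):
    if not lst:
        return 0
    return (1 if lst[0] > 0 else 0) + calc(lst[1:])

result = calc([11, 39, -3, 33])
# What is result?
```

Count of positive elements in [11, 39, -3, 33] = 3

Answer: 3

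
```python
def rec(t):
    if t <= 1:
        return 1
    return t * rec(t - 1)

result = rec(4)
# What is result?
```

rec(4) = 4 * 3 * 2 * 1 = 24

Answer: 24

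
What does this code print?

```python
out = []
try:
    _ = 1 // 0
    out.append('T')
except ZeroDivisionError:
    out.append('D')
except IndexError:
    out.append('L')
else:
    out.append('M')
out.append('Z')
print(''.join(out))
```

Execution trace: 'D' (except ZeroDivisionError) → 'Z' (after the try/except). Output: DZ

Answer: DZ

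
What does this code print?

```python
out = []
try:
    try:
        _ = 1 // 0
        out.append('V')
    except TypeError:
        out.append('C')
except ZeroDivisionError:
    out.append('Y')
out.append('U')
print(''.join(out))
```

Execution trace: 'Y' (outer except ZeroDivisionError) → 'U' (after the try/except). Output: YU

Answer: YU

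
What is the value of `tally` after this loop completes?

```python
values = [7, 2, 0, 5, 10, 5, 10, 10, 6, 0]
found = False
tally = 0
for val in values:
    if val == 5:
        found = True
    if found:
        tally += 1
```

Count elements after first 5 in [7, 2, 0, 5, 10, 5, 10, 10, 6, 0]
`tally` takes the values: 0 → 1 → 2 → 3 → 4 → 5 → 6 → 7

Answer: 7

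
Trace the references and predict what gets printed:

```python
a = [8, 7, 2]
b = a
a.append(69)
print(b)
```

Key concept: basic list aliasing.
Step by step:
`a = [8, 7, 2]` → a = [8, 7, 2]
`b = a` → b = [8, 7, 2] (same object as a)
`a.append(69)` → a = [8, 7, 2, 69] (same object as b); b = [8, 7, 2, 69] (same object as a)
`print(b)` → prints [8, 7, 2, 69]

Answer: [8, 7, 2, 69]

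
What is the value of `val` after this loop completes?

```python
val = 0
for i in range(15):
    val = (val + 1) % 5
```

Increment mod 5, 15 times = 0
`val` takes the values: 0 → 1 → 2 → 3 → 4 → 0 → 1 → 2 → 3 → 4 → 0 → 1 → 2 → 3 → 4 → 0

Answer: 0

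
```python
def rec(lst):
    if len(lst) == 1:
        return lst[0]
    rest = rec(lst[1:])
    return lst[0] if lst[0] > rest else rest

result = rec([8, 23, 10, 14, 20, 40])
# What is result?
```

Recursive max over [8, 23, 10, 14, 20, 40] = 40

Answer: 40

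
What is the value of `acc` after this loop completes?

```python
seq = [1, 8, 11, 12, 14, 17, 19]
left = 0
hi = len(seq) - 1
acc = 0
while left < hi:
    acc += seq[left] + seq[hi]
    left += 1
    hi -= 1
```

Sum of pairs from ends
`acc` takes the values: 0 → 20 → 45 → 70

Answer: 70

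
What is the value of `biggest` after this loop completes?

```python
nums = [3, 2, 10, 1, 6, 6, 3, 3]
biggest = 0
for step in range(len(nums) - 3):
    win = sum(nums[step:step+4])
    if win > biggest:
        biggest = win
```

Max sum of 4-element window in [3, 2, 10, 1, 6, 6, 3, 3]
`biggest` takes the values: 0 → 16 → 19 → 23

Answer: 23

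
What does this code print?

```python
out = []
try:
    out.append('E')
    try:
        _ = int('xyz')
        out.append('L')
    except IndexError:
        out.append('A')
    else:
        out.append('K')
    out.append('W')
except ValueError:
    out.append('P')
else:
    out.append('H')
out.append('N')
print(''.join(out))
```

Execution trace: 'E' (try body) → 'P' (except ValueError) → 'N' (after the try/except). Output: EPN

Answer: EPN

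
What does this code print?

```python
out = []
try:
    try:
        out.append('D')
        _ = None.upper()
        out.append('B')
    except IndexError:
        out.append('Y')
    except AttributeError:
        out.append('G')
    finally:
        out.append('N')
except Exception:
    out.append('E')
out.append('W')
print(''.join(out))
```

Execution trace: 'D' (inner try body) → 'G' (inner except AttributeError) → 'N' (inner finally) → 'W' (after the try/except). Output: DGNW

Answer: DGNW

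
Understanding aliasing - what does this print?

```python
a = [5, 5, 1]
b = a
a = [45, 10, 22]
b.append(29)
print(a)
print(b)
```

Key concept: rebinding vs mutation: a is rebound to a new list, b still points at the original.
Step by step:
`a = [5, 5, 1]` → a = [5, 5, 1]
`b = a` → b = [5, 5, 1] (same object as a)
`a = [45, 10, 22]` → a = [45, 10, 22]
`b.append(29)` → b = [5, 5, 1, 29]
`print(a)` → prints [45, 10, 22]
`print(b)` → prints [5, 5, 1, 29]

Answer:
[45, 10, 22]
[5, 5, 1, 29]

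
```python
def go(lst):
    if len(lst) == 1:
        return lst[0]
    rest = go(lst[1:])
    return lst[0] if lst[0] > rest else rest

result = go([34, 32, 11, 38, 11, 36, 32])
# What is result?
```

Recursive max over [34, 32, 11, 38, 11, 36, 32] = 38

Answer: 38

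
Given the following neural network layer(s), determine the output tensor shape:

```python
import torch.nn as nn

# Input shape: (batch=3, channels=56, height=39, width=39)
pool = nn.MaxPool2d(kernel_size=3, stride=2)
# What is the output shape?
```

Input: (3, 56, 39, 39) -> Output: (3, 56, 19, 19)

Answer: (3, 56, 19, 19)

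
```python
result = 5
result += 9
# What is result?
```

Trace:
`result = 5` → result = 5
`result += 9` → result = 14
So result = 14

Answer: 14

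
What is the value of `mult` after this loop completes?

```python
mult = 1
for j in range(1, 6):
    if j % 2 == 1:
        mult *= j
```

Product of odd numbers 1 to 5
`mult` takes the values: 1 → 3 → 15

Answer: 15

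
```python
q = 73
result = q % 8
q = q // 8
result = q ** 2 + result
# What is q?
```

Trace:
`q = 73` → q = 73
`result = q % 8` → result = 1
`q = q // 8` → q = 9
`result = q ** 2 + result` → result = 82
So q = 9

Answer: 9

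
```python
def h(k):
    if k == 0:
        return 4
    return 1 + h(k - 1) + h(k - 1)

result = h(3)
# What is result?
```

h(k) = 1 + 2·h(k-1), h(0)=4. Closed form: (4+1)·2^3 - 1 = 39.

Answer: 39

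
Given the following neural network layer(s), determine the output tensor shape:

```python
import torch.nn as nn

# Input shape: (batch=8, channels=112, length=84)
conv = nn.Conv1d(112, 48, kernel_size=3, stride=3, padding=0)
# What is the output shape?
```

Input: (8, 112, 84) -> Output: (8, 48, 28)

Answer: (8, 48, 28)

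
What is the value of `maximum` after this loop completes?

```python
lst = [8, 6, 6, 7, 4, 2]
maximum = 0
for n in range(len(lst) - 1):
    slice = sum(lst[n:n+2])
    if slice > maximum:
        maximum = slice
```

Max sum of 2-element window in [8, 6, 6, 7, 4, 2]
`maximum` takes the values: 0 → 14

Answer: 14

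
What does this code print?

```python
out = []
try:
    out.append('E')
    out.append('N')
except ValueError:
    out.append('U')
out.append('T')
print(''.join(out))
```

Execution trace: 'E' (try body) → 'N' (try body, no exception) → 'T' (after the try/except). Output: ENT

Answer: ENT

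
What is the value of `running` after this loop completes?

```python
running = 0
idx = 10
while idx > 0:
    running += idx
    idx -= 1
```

Sum 10 down to 1
`running` takes the values: 0 → 10 → 19 → 27 → 34 → 40 → 45 → 49 → 52 → 54 → 55

Answer: 55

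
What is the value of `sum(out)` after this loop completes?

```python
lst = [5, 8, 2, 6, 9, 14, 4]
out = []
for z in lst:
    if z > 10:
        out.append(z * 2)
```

Sum of doubled values > 10
`out` takes the values: [] → [28]
So `sum(out)` = 28

Answer: 28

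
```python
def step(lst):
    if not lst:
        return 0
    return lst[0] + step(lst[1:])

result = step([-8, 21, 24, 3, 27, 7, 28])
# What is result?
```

(-8) + 21 + 24 + 3 + 27 + 7 + 28 + 0 = 102

Answer: 102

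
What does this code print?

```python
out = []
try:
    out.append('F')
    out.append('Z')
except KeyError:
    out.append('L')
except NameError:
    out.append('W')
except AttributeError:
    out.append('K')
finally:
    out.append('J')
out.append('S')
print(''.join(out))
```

Execution trace: 'F' (try body) → 'Z' (try body, no exception) → 'J' (finally) → 'S' (after the try/except). Output: FZJS

Answer: FZJS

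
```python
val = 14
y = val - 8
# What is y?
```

Trace:
`val = 14` → val = 14
`y = val - 8` → y = 6
So y = 6

Answer: 6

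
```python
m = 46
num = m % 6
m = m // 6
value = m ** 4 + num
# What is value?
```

Trace:
`m = 46` → m = 46
`num = m % 6` → num = 4
`m = m // 6` → m = 7
`value = m ** 4 + num` → value = 2405
So value = 2405

Answer: 2405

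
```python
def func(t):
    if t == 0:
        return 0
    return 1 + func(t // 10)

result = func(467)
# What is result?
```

Count of digits of 467: 3

Answer: 3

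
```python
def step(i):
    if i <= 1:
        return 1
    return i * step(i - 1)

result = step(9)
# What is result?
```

step(9) = 9 * 8 * 7 * 6 * 5 * 4 * 3 * 2 * 1 = 362880

Answer: 362880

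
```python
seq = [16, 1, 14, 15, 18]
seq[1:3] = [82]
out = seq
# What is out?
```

Trace:
`seq = [16, 1, 14, 15, 18]` → seq = [16, 1, 14, 15, 18]
`seq[1:3] = [82]` → seq = [16, 82, 15, 18]
`out = seq` → out = [16, 82, 15, 18]
So out = [16, 82, 15, 18]

Answer: [16, 82, 15, 18]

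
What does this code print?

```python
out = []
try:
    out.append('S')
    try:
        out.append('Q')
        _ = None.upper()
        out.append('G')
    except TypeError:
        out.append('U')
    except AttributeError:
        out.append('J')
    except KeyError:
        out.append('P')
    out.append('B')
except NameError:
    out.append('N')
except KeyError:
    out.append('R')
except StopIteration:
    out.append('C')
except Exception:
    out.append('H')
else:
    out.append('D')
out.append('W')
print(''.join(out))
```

Execution trace: 'S' (try body) → 'Q' (inner try body) → 'J' (inner except AttributeError) → 'B' (try body, no exception) → 'D' (else) → 'W' (after the try/except). Output: SQJBDW

Answer: SQJBDW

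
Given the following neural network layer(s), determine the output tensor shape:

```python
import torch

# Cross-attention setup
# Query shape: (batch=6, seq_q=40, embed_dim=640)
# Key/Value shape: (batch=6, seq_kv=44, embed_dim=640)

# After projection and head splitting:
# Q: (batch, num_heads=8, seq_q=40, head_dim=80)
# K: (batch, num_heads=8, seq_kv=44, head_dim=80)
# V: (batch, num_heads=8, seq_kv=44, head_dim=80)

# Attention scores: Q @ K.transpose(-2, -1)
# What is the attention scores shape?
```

Input: (6, 40, 640) -> Output: (6, 8, 40, 44)

Answer: (6, 8, 40, 44)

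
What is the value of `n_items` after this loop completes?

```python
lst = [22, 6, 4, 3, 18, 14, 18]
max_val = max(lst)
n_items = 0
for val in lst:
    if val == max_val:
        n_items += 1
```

Count of max value 22 in [22, 6, 4, 3, 18, 14, 18]
`n_items` takes the values: 0 → 1

Answer: 1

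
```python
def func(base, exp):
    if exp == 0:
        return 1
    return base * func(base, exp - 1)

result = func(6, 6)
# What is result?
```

func(6, 6) = 6 * 6 * 6 * 6 * 6 * 6 = 46656

Answer: 46656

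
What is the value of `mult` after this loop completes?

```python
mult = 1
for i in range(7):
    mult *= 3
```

3^7 = 2187
`mult` takes the values: 1 → 3 → 9 → 27 → 81 → 243 → 729 → 2187

Answer: 2187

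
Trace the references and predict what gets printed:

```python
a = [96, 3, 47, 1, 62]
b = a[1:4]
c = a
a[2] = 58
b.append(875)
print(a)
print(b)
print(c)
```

Key concept: slice vs alias.
Step by step:
`a = [96, 3, 47, 1, 62]` → a = [96, 3, 47, 1, 62]
`b = a[1:4]` → b = [3, 47, 1]
`c = a` → c = [96, 3, 47, 1, 62] (same object as a)
`a[2] = 58` → a = [96, 3, 58, 1, 62] (same object as c); c = [96, 3, 58, 1, 62] (same object as a)
`b.append(875)` → b = [3, 47, 1, 875]
`print(a)` → prints [96, 3, 58, 1, 62]
`print(b)` → prints [3, 47, 1, 875]
`print(c)` → prints [96, 3, 58, 1, 62]

Answer:
[96, 3, 58, 1, 62]
[3, 47, 1, 875]
[96, 3, 58, 1, 62]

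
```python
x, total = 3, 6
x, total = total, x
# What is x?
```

Trace:
`x, total = 3, 6` → x = 3; total = 6
`x, total = total, x` → x = 6; total = 3
So x = 6

Answer: 6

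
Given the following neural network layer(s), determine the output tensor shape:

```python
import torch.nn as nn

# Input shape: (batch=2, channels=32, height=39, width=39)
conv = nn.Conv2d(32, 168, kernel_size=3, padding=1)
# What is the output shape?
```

Input: (2, 32, 39, 39) -> Output: (2, 168, 39, 39)

Answer: (2, 168, 39, 39)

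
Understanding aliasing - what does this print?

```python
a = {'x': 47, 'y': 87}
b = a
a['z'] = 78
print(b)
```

Key concept: dict aliasing.
Step by step:
`a = {'x': 47, 'y': 87}` → a = {'x': 47, 'y': 87}
`b = a` → b = {'x': 47, 'y': 87} (same object as a)
`a['z'] = 78` → a = {'x': 47, 'y': 87, 'z': 78} (same object as b); b = {'x': 47, 'y': 87, 'z': 78} (same object as a)
`print(b)` → prints {'x': 47, 'y': 87, 'z': 78}

Answer: {'x': 47, 'y': 87, 'z': 78}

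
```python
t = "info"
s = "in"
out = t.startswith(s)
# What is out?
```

Trace:
`t = "info"` → t = 'info'
`s = "in"` → s = 'in'
`out = t.startswith(s)` → out = True
So out = True

Answer: True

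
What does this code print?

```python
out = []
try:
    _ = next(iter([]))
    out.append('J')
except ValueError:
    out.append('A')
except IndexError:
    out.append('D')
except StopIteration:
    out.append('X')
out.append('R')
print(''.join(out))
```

Execution trace: 'X' (except StopIteration) → 'R' (after the try/except). Output: XR

Answer: XR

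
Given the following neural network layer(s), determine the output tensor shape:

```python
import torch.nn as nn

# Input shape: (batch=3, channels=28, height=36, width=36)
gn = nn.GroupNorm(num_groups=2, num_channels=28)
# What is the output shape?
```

Input: (3, 28, 36, 36) -> Output: (3, 28, 36, 36)

Answer: (3, 28, 36, 36)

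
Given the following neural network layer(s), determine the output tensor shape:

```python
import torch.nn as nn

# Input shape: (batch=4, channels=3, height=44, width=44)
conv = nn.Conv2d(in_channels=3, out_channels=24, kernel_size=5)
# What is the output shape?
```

Input: (4, 3, 44, 44) -> Output: (4, 24, 40, 40)

Answer: (4, 24, 40, 40)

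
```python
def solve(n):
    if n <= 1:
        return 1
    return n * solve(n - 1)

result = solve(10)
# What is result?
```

solve(10) = 10 * 9 * 8 * 7 * 6 * 5 * 4 * 3 * 2 * 1 = 3628800

Answer: 3628800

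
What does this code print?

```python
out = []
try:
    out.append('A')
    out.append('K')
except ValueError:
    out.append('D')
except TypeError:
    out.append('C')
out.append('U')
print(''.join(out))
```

Execution trace: 'A' (try body) → 'K' (try body, no exception) → 'U' (after the try/except). Output: AKU

Answer: AKU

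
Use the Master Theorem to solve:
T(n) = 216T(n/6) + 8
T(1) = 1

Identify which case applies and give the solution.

a=216, b=6, f(n)=8. log_6(216) = 3. Since c=0 < 3, Case 1 applies: T(n) = Θ(n^log_b(a)) = O(n^3).

Answer: O(n^3) - Case 1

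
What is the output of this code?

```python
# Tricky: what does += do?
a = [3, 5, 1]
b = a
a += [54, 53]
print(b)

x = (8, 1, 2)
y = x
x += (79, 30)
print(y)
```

Key concept: += behavior differs for mutable vs immutable.
Step by step:
`a = [3, 5, 1]` → a = [3, 5, 1]
`b = a` → b = [3, 5, 1] (same object as a)
`a += [54, 53]` → a = [3, 5, 1, 54, 53] (same object as b); b = [3, 5, 1, 54, 53] (same object as a)
`print(b)` → prints [3, 5, 1, 54, 53]
`x = (8, 1, 2)` → x = (8, 1, 2)
`y = x` → y = (8, 1, 2)
`x += (79, 30)` → x = (8, 1, 2, 79, 30)
`print(y)` → prints (8, 1, 2)

Answer:
[3, 5, 1, 54, 53]
(8, 1, 2)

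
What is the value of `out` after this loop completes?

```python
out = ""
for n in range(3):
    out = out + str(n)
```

Concatenate digits 0 to 2
`out` takes the values: "" → "0" → "01" → "012"

Answer: "012"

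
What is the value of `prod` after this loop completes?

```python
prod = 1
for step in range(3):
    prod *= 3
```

3^3 = 27
`prod` takes the values: 1 → 3 → 9 → 27

Answer: 27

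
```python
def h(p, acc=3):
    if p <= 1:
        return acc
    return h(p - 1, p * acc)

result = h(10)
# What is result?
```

Accumulator trace (n, acc): (10, 3) -> (9, 30) -> (8, 270) -> (7, 2160) -> (6, 15120) -> (5, 90720) -> (4, 453600) -> (3, 1814400) -> (2, 5443200) -> (1, 10886400) -> return 10886400

Answer: 10886400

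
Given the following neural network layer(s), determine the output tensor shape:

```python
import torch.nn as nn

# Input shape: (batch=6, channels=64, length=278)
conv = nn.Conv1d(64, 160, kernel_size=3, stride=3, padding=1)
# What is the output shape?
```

Input: (6, 64, 278) -> Output: (6, 160, 93)

Answer: (6, 160, 93)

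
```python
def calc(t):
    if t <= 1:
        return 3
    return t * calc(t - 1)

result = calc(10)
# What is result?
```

calc(10) = 10 * 9 * 8 * 7 * 6 * 5 * 4 * 3 * 2 * 3 = 10886400

Answer: 10886400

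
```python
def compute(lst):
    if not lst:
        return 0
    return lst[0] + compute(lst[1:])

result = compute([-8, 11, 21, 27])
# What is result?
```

(-8) + 11 + 21 + 27 + 0 = 51

Answer: 51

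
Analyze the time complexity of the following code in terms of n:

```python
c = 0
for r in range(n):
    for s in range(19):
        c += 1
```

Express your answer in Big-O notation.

Each loop level contributes: n × 1. Multiplying the contributions gives O(n).

Answer: O(n)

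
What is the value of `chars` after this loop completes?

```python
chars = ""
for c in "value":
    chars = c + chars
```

Reverse 'value'
`chars` takes the values: "" → "v" → "av" → "lav" → "ulav" → "eulav"

Answer: "eulav"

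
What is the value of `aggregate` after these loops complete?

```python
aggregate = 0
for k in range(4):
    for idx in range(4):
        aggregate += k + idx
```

Sum of all k+idx for k,idx in 4x4
`aggregate` takes the values: 0 → 1 → 3 → 6 → 7 → 9 → 12 → 16 → 18 → 21 → 25 → 30 → 33 → 37 → 42 → 48

Answer: 48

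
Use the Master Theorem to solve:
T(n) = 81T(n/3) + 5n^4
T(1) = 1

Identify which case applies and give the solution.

a=81, b=3, f(n)=5n^4. log_3(81) = 4. Since c=4 = 4, Case 2 applies: T(n) = Θ(n^log_b(a) · log n) = O(n^4 log n).

Answer: O(n^4 log n) - Case 2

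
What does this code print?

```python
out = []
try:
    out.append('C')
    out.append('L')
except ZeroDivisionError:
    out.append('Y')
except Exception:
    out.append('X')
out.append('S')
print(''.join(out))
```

Execution trace: 'C' (try body) → 'L' (try body, no exception) → 'S' (after the try/except). Output: CLS

Answer: CLS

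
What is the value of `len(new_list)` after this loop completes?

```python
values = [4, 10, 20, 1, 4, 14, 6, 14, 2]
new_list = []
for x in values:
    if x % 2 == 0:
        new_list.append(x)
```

Count even numbers in [4, 10, 20, 1, 4, 14, 6, 14, 2]
`new_list` takes the values: [] → [4] → [4, 10] → [4, 10, 20] → [4, 10, 20, 4] → [4, 10, 20, 4, 14] → [4, 10, 20, 4, 14, 6] → [4, 10, 20, 4, 14, 6, 14] → [4, 10, 20, 4, 14, 6, 14, 2]
So `len(new_list)` = 8

Answer: 8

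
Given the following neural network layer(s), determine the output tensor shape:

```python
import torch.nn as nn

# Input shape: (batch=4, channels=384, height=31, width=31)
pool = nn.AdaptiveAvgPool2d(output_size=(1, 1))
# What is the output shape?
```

Input: (4, 384, 31, 31) -> Output: (4, 384, 1, 1)

Answer: (4, 384, 1, 1)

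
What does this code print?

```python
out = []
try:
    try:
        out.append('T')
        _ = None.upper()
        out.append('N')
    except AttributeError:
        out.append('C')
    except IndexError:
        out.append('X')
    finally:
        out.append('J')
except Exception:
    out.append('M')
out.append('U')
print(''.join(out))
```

Execution trace: 'T' (inner try body) → 'C' (inner except AttributeError) → 'J' (inner finally) → 'U' (after the try/except). Output: TCJU

Answer: TCJU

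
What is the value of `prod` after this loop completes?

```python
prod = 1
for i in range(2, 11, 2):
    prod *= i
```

Product of even numbers 2 to 10
`prod` takes the values: 1 → 2 → 8 → 48 → 384 → 3840

Answer: 3840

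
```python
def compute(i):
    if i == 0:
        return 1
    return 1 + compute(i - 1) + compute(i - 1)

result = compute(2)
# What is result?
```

compute(i) = 1 + 2·compute(i-1), compute(0)=1. Closed form: (1+1)·2^2 - 1 = 7.

Answer: 7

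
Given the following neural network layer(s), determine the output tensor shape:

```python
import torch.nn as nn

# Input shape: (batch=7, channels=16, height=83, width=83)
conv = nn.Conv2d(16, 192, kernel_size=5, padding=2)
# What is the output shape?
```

Input: (7, 16, 83, 83) -> Output: (7, 192, 83, 83)

Answer: (7, 192, 83, 83)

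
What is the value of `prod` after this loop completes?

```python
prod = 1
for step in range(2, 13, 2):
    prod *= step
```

Product of even numbers 2 to 12
`prod` takes the values: 1 → 2 → 8 → 48 → 384 → 3840 → 46080

Answer: 46080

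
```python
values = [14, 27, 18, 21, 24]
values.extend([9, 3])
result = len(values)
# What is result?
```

Trace:
`values = [14, 27, 18, 21, 24]` → values = [14, 27, 18, 21, 24]
`values.extend([9, 3])` → values = [14, 27, 18, 21, 24, 9, 3]
`result = len(values)` → result = 7
So result = 7

Answer: 7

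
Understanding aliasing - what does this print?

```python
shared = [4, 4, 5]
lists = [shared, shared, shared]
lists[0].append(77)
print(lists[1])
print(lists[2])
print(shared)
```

Key concept: list of same reference.
Step by step:
`shared = [4, 4, 5]` → shared = [4, 4, 5]
`lists = [shared, shared, shared]` → lists = [[4, 4, 5], [4, 4, 5], [4, 4, 5]]
`lists[0].append(77)` → shared = [4, 4, 5, 77]; lists = [[4, 4, 5, 77], [4, 4, 5, 77], [4, 4, 5, 77]]
`print(lists[1])` → prints [4, 4, 5, 77]
`print(lists[2])` → prints [4, 4, 5, 77]
`print(shared)` → prints [4, 4, 5, 77]

Answer:
[4, 4, 5, 77]
[4, 4, 5, 77]
[4, 4, 5, 77]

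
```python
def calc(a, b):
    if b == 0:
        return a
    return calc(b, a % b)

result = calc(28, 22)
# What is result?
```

calc(28, 22) -> calc(22, 6) -> calc(6, 4) -> calc(4, 2) -> calc(2, 0) -> 2

Answer: 2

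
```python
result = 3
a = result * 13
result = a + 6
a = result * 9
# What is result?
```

Trace:
`result = 3` → result = 3
`a = result * 13` → a = 39
`result = a + 6` → result = 45
`a = result * 9` → a = 405
So result = 45

Answer: 45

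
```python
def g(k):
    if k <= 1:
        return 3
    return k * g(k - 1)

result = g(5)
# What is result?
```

g(5) = 5 * 4 * 3 * 2 * 3 = 360

Answer: 360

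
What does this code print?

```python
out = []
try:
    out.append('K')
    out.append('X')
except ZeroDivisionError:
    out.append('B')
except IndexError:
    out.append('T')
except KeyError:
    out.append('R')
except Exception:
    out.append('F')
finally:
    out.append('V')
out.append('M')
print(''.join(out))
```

Execution trace: 'K' (try body) → 'X' (try body, no exception) → 'V' (finally) → 'M' (after the try/except). Output: KXVM

Answer: KXVM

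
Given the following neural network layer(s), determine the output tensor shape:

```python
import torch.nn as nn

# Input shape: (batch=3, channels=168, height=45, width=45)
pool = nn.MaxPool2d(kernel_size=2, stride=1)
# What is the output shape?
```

Input: (3, 168, 45, 45) -> Output: (3, 168, 44, 44)

Answer: (3, 168, 44, 44)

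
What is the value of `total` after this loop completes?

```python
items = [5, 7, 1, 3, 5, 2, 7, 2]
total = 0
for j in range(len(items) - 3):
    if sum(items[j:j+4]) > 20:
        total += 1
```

Count windows with sum > 20
`total` takes the values: 0

Answer: 0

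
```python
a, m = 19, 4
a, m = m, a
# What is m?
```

Trace:
`a, m = 19, 4` → a = 19; m = 4
`a, m = m, a` → a = 4; m = 19
So m = 19

Answer: 19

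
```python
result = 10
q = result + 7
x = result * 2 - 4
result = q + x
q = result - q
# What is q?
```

Trace:
`result = 10` → result = 10
`q = result + 7` → q = 17
`x = result * 2 - 4` → x = 16
`result = q + x` → result = 33
`q = result - q` → q = 16
So q = 16

Answer: 16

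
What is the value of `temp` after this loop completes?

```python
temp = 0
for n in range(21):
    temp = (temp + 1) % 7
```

Increment mod 7, 21 times = 0
`temp` takes the values: 0 → 1 → 2 → 3 → 4 → 5 → 6 → 0 → 1 → 2 → 3 → 4 → 5 → 6 → 0 → 1 → 2 → 3 → 4 → 5 → 6 → 0

Answer: 0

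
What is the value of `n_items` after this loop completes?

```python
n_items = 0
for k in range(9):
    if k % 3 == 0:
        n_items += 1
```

Count numbers divisible by 3 in range(9)
`n_items` takes the values: 0 → 1 → 2 → 3

Answer: 3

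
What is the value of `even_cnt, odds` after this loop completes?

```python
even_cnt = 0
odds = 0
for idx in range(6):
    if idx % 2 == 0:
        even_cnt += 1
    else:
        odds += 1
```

Count evens and odds in range(6)
`even_cnt, odds` takes the values: (0, 0) → (1, 0) → (1, 1) → (2, 1) → (2, 2) → (3, 2) → (3, 3)

Answer: 3, 3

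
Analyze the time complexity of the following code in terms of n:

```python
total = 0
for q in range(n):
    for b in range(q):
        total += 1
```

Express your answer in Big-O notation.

Each loop level contributes: n × n. Multiplying the contributions gives O(n^2).

Answer: O(n^2)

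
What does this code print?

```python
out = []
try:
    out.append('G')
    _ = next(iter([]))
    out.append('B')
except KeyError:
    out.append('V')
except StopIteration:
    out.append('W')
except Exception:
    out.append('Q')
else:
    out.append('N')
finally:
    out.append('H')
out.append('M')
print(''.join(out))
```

Execution trace: 'G' (try body) → 'W' (except StopIteration) → 'H' (finally) → 'M' (after the try/except). Output: GWHM

Answer: GWHM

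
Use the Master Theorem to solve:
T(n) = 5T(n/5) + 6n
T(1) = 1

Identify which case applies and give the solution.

a=5, b=5, f(n)=6n. log_5(5) = 1. Since c=1 = 1, Case 2 applies: T(n) = Θ(n^log_b(a) · log n) = O(n log n).

Answer: O(n log n) - Case 2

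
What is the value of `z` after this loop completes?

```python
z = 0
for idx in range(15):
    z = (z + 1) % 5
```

Increment mod 5, 15 times = 0
`z` takes the values: 0 → 1 → 2 → 3 → 4 → 0 → 1 → 2 → 3 → 4 → 0 → 1 → 2 → 3 → 4 → 0

Answer: 0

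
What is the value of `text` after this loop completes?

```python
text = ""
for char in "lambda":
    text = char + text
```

Reverse 'lambda'
`text` takes the values: "" → "l" → "al" → "mal" → "bmal" → "dbmal" → "adbmal"

Answer: "adbmal"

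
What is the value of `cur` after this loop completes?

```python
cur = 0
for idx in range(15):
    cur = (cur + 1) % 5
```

Increment mod 5, 15 times = 0
`cur` takes the values: 0 → 1 → 2 → 3 → 4 → 0 → 1 → 2 → 3 → 4 → 0 → 1 → 2 → 3 → 4 → 0

Answer: 0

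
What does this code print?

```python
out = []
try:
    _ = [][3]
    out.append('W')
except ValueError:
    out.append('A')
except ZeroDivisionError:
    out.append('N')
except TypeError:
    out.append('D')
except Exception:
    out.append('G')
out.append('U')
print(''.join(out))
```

Execution trace: 'G' (except Exception) → 'U' (after the try/except). Output: GU

Answer: GU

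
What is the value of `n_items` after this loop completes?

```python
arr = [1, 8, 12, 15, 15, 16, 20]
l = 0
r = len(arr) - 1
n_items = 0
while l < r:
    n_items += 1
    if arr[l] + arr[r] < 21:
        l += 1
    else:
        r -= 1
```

Steps to find pair summing to 21
`n_items` takes the values: 0 → 1 → 2 → 3 → 4 → 5 → 6

Answer: 6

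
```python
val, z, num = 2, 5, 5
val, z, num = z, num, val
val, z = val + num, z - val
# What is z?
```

Trace:
`val, z, num = 2, 5, 5` → val = 2; z = 5; num = 5
`val, z, num = z, num, val` → val = 5; z = 5; num = 2
`val, z = val + num, z - val` → val = 7; z = 0
So z = 0

Answer: 0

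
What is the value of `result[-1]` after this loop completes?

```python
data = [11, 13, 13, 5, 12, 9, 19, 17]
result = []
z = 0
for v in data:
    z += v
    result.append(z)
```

Cumulative sum ends at 99
`result` takes the values: [] → [11] → [11, 24] → [11, 24, 37] → [11, 24, 37, 42] → [11, 24, 37, 42, 54] → [11, 24, 37, 42, 54, 63] → [11, 24, 37, 42, 54, 63, 82] → [11, 24, 37, 42, 54, 63, 82, 99]
So `result[-1]` = 99

Answer: 99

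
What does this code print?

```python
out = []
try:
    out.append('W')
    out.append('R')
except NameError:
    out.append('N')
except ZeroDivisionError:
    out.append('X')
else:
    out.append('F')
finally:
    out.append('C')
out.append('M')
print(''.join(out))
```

Execution trace: 'W' (try body) → 'R' (try body, no exception) → 'F' (else) → 'C' (finally) → 'M' (after the try/except). Output: WRFCM

Answer: WRFCM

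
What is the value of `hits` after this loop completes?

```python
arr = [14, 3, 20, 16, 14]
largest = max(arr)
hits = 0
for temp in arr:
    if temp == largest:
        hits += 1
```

Count of max value 20 in [14, 3, 20, 16, 14]
`hits` takes the values: 0 → 1

Answer: 1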